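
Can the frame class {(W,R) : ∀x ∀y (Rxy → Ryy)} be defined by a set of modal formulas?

This is a Sahlqvist condition; the T□ axiom □(□r → r) defines it.

Yes, by □(□r → r)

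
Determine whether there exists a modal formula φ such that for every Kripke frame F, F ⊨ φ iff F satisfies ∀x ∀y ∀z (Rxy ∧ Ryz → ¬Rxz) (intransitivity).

Modal frame validity is preserved under surjective bounded morphisms.
The 3-cycle (worlds 0,1,2 with 0→1→2→0) is intransitive. Mapping every world to a single reflexive point • is a surjective bounded morphism; the reflexive point is not intransitive (R••∧R•• but R••).
Hence intransitivity is not modally definable.

No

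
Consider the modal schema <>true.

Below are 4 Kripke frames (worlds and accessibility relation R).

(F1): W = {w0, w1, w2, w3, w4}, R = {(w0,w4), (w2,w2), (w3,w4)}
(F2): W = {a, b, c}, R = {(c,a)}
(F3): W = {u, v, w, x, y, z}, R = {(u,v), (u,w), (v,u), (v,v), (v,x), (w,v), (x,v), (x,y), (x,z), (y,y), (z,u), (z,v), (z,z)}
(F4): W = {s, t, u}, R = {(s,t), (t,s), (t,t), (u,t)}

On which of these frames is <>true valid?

(F3), (F4)

The schema corresponds to seriality: forall x exists y Rxy.
(F1): fails — world w1 has no successor.
(F2): fails — world a has no successor.
(F3): satisfies the condition.
(F4): satisfies the condition.
Valid on: (F3), (F4).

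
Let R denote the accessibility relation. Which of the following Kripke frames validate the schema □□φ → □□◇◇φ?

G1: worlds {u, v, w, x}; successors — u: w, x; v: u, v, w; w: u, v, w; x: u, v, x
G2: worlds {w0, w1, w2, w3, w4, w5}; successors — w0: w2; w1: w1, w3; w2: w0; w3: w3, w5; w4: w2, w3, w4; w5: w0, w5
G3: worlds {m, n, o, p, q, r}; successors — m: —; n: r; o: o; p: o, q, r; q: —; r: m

G1, G2

Frame correspondent (Sahlqvist): ∀x ∀z (xR²z → ∃w (xR²w ∧ zR²w)) — i.e. a generalized confluence (Geach) condition.
G1: ✓.
G2: ✓.
G3: fails — nR²m but no w with nR²w and mR²w.
Valid on: G1, G2.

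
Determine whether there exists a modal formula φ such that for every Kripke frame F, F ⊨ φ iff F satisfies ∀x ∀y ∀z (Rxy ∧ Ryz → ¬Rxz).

Not definable by any modal formula

Modal frame validity is preserved under surjective bounded morphisms.
The 7-cycle (worlds s,t,u,v,w,x,y with s→t→u→v→w→x→y→s) is intransitive. Mapping every world to a single reflexive point • is a surjective bounded morphism; the reflexive point is not intransitive (R••∧R•• but R••).
So the class is not modally definable.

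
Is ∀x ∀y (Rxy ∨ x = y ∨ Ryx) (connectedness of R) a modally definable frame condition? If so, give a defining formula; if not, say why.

Not modally definable

If a class were modally definable it would be closed under disjoint unions (Goldblatt–Thomason).
Take 4 disjoint single-world reflexive frames: each is trivially connected, but their disjoint union has 4 worlds with no edge between distinct components, so it is not connected.
So the class is not modally definable.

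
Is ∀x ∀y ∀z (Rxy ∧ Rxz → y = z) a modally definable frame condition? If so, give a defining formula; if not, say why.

Definable; ◇q → □q defines it

Yes: it is partial functionality, defined by the CD schema ◇q → □q.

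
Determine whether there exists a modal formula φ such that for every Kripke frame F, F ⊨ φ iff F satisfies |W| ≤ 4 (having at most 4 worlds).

Not modally definable

If a class were modally definable it would be closed under disjoint unions (Goldblatt–Thomason).
Any modal formula valid on each of 5 disjoint one-world frames is valid on their disjoint union (validity is preserved under disjoint unions). Each one-world frame has |W|=1≤4, but the union has |W|=5.
So no modal formula (or set of formulas) defines exactly the |W|≤4 frames.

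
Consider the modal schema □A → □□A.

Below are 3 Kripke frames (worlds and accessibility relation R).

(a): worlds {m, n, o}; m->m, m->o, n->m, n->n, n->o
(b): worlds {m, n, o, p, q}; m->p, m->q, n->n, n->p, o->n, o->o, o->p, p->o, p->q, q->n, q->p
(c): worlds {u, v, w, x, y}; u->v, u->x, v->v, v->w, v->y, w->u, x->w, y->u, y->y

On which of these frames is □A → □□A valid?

(a)

This is the axiom for transitivity; its first-order frame correspondent is ∀x ∀y ∀z (Rxy ∧ Ryz → Rxz).
(a): ✓.
(b): fails — Rop and Rpq but not Roq.
(c): fails — Ruv and Rvw but not Ruw.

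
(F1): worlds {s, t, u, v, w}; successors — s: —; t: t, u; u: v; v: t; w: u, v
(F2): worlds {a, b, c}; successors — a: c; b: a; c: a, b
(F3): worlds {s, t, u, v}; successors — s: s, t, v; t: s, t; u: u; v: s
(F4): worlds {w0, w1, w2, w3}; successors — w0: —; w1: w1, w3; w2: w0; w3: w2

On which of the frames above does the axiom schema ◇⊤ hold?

Frame correspondent (Sahlqvist): ∀x ∃y Rxy — i.e. seriality.
(F1): fails — world s has no successor.
(F2): satisfies the condition.
(F3): satisfies the condition.
(F4): fails — world w0 has no successor.

(F2), (F3)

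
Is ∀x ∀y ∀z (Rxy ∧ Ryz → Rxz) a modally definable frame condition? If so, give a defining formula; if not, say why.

The condition is transitivity. A defining modal formula is □q → □□q.

Yes, by □q → □□q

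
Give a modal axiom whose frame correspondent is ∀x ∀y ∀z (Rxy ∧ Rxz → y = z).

The condition is partial functionality. The CD schema ◇s → □s defines it.
Suppose ◇s→□s is valid. Take Rxy, Rxz and set V(s)={y}. Then ◇s at x, so □s at x, so s at z, i.e. z=y.

◇s → □s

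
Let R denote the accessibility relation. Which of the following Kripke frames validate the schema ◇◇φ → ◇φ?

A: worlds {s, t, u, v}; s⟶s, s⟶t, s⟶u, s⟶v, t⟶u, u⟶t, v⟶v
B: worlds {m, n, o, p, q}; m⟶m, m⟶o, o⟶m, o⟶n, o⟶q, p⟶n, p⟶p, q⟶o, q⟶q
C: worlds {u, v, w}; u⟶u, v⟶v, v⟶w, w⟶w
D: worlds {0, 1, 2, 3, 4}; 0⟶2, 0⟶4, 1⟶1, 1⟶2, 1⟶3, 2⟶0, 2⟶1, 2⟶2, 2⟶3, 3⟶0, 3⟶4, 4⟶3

Frame correspondent (Sahlqvist): ∀x ∀y ∀z (Rxy ∧ Ryz → Rxz) — i.e. transitivity.
A: fails — Rut and Rtu but not Ruu.
B: fails — Rom and Rmo but not Roo.
C: holds.
D: fails — R34 and R43 but not R33.
Valid on: C.

C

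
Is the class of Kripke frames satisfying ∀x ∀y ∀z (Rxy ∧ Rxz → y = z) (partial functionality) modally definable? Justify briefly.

The condition is partial functionality. A defining modal formula is ◇p → □p.
Suppose ◇p→□p is valid. Take Rxy, Rxz and set V(p)={y}. Then ◇p at x, so □p at x, so p at z, i.e. z=y.

Yes — defined by ◇p → □p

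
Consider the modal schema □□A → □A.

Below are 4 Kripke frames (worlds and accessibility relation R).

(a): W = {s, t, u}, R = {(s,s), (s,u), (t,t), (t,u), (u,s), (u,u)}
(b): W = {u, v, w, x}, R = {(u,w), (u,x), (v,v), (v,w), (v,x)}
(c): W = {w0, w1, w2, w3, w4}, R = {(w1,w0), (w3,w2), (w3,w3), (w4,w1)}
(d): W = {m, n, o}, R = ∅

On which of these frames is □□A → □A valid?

Frame correspondent (Sahlqvist): ∀x ∀y (Rxy → ∃z (Rxz ∧ Rzy)) — i.e. density.
(a): condition met.
(b): fails — Ruw but no z with Ruz and Rzw.
(c): fails — Rw1w0 but no z with Rw1z and Rzw0.
(d): condition met.
Valid on: (a), (d).

(a), (d)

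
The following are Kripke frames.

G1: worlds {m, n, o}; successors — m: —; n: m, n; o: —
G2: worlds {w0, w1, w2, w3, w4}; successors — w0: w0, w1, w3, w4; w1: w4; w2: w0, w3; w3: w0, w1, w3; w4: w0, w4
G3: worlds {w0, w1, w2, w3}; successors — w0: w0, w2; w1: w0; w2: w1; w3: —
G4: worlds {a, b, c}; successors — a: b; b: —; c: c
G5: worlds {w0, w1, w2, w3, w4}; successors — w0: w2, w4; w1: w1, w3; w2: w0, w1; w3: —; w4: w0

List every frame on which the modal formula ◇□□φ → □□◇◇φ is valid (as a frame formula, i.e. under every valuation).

G2, G3, G4

The schema corresponds to a generalized confluence (Geach) condition: ∀x ∀y ∀z ((xRy ∧ xR²z) → ∃w (yR²w ∧ zR²w)).
G1: fails — nRm, nR²m but no w with mR²w and mR²w.
G2: satisfies the condition.
G3: satisfies the condition.
G4: satisfies the condition.
G5: fails — w0Rw4, w0R²w0 but no w with w4R²w and w0R²w.
Valid on: G2, G3, G4.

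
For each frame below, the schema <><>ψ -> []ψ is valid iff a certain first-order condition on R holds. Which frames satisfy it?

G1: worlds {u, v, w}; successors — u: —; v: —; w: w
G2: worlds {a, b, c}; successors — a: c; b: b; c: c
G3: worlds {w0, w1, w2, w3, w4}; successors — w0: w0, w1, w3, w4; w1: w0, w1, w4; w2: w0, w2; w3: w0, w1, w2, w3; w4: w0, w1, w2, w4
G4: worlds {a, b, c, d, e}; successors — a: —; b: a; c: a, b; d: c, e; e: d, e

The schema corresponds to a generalized confluence (Geach) condition: forall x forall y forall z ((x R^2 y & xRz) -> exists w (y = w & z = w)).
G1: ✓.
G2: ✓.
G3: fails — w0R²w0, w0Rw1 but w0 ≠ w1.
G4: fails — cR²a, cRb but a ≠ b.
Valid on: G1, G2.

G1, G2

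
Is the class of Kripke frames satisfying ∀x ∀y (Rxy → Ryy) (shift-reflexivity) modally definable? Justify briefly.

Yes: it is shift-reflexivity, defined by the T□ schema □(□r → r).
Suppose □(□r→r) is valid. Take Rxy and set V(r)={w : Ryw}. Then at y, □r holds; since □(□r→r) at x, □r→r at y, so r at y, i.e. Ryy.

Definable; □(□r → r) defines it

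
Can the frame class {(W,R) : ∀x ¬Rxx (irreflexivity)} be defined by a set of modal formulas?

Modal frame validity is preserved under surjective bounded morphisms.
The 5-cycle (worlds s,t,u,v,w with s→t→u→v→w→s) is irreflexive, and the map sending every world to a single reflexive point • is a surjective bounded morphism (forth: every edge maps to (•,•); back: every world has a successor). So any modal formula valid on the 5-cycle is also valid on the reflexive point, which is not irreflexive.
So the class is not modally definable.

No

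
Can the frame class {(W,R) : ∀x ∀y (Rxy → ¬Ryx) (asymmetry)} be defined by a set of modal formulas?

Any modally definable frame class is closed under surjective bounded morphisms.
The 4-cycle (worlds a,b,c,d with a→b→c→d→a) is asymmetric. Mapping every world to a single reflexive point • is a surjective bounded morphism, and the reflexive point is not asymmetric (R•• but asymmetry requires ¬R••).
Hence asymmetry is not modally definable.

No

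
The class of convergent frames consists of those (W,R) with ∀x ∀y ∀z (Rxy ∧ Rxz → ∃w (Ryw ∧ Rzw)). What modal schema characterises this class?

◇□s → □◇s

This is convergence; the standard corresponding axiom is .2: ◇□s → □◇s.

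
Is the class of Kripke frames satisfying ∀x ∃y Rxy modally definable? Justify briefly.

Definable; □p → ◇p defines it

This is a Sahlqvist condition; the D axiom □p → ◇p defines it.
Suppose □p→◇p is valid. At any x set V(p)=W. Then □p at x, so ◇p at x, so x has a successor.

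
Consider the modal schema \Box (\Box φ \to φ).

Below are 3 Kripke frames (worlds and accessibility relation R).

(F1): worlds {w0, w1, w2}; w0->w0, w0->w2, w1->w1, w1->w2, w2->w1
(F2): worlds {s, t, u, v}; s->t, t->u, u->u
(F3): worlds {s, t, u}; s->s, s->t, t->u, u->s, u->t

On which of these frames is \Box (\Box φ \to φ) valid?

The schema corresponds to shift-reflexivity: \forall x \forall y (Rxy \to Ryy).
(F1): fails — Rw1w2 but not Rw2w2.
(F2): fails — Rst but not Rtt.
(F3): fails — Rut but not Rtt.

none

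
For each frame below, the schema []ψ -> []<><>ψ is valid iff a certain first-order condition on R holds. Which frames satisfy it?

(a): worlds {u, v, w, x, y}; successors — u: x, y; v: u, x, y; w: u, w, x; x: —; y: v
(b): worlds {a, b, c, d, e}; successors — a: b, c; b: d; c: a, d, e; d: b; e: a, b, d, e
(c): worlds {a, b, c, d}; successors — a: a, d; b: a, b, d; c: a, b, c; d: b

Frame correspondent (Sahlqvist): forall x forall z (xRz -> exists w (xRw & z R^2 w)) — i.e. a generalized confluence (Geach) condition.
(a): fails — uRx but no t with uRt and xR²t.
(b): holds.
(c): holds.

(b), (c)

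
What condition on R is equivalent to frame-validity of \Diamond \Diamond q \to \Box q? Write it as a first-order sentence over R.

\forall x \forall y \forall z ((x R^2 y \wedge xRz) \to \exists w (y = w \wedge z = w))

This is a Sahlqvist (Geach-type) schema ◇^2□^0q → □^1◇^0q.
Minimal-valuation argument: fix x; take any y with xR^2y and any z with xR^1z. Set V(q) to the set of worlds R-reachable from y in exactly 0 steps. Then □^0q holds at y, so the antecedent holds at x; validity forces ◇^0q at z, giving a w with zR^0w and yR^0w.
First-order correspondent: \forall x \forall y \forall z ((x R^2 y \wedge xRz) \to \exists w (y = w \wedge z = w)).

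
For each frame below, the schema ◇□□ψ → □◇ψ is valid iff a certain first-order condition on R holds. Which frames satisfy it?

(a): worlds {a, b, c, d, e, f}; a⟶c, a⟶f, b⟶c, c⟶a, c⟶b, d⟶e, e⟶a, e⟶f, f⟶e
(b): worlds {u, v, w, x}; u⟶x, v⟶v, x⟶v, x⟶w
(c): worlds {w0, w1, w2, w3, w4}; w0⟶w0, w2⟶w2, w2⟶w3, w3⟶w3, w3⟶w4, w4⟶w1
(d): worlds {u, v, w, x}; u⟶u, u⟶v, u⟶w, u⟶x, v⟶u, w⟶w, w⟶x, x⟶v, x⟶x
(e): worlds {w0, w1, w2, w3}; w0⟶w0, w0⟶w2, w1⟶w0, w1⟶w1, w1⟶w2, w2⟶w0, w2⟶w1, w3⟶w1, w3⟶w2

This is the axiom for a generalized confluence (Geach) condition; its first-order frame correspondent is ∀x ∀y ∀z ((xRy ∧ xRz) → ∃w (yR²w ∧ zRw)).
(a): fails — aRc, aRc but no w with cR²w and cRw.
(b): fails — xRv, xRw but no t with vR²t and wRt.
(c): fails — w3Rw4, w3Rw3 but no w with w4R²w and w3Rw.
(d): fails — uRw, uRv but no t with wR²t and vRt.
(e): holds.

(e)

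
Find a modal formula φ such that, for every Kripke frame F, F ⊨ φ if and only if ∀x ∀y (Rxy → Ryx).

The condition is symmetry. The B schema q → □◇q defines it.
Suppose q→□◇q is valid. Take Rxy and set V(q)={x}. Then q at x, so □◇q at x, so ◇q at y, so some z with Ryz has q; z=x, i.e. Ryx.

q → □◇q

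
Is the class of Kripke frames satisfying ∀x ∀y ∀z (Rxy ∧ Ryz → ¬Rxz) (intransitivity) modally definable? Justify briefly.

No — not modally definable

If a class were modally definable it would be closed under surjective bounded morphisms (Goldblatt–Thomason).
The 7-cycle (worlds s,t,u,v,w,x,y with s→t→u→v→w→x→y→s) is intransitive. Mapping every world to a single reflexive point • is a surjective bounded morphism; the reflexive point is not intransitive (R••∧R•• but R••).
So the class is not modally definable.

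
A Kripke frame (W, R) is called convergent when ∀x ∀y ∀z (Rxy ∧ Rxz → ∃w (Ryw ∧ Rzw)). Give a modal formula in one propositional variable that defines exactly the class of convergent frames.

◇□r → □◇r

A defining formula is ◇□r → □◇r (the .2 axiom).
Suppose ◇□r→□◇r is valid. Take Rxy, Rxz and set V(r)={w : Ryw}. Then □r at y so ◇□r at x, so □◇r at x, so ◇r at z, giving w with Rzw and Ryw.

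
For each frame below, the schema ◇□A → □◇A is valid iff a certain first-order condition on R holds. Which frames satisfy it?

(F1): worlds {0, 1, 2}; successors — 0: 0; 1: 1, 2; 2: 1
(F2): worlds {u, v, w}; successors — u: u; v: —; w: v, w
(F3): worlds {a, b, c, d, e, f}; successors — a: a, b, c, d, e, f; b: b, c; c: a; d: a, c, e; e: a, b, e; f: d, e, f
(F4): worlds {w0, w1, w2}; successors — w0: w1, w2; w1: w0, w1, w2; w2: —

Frame correspondent (Sahlqvist): ∀x ∀y ∀z (Rxy ∧ Rxz → ∃w (Ryw ∧ Rzw)) — i.e. convergence.
(F1): satisfies the condition.
(F2): fails — Rww and Rwv but w and v have no common successor.
(F3): fails — Rab and Rac but b and c have no common successor.
(F4): fails — Rw0w1 and Rw0w2 but w1 and w2 have no common successor.

(F1)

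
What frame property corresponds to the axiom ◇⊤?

◇⊤ holds at w iff w has a successor, so frame-validity of ◇⊤ is exactly seriality. Equivalently via □r → ◇r:
Suppose □r→◇r is valid. At any x set V(r)=W. Then □r at x, so ◇r at x, so x has a successor.

seriality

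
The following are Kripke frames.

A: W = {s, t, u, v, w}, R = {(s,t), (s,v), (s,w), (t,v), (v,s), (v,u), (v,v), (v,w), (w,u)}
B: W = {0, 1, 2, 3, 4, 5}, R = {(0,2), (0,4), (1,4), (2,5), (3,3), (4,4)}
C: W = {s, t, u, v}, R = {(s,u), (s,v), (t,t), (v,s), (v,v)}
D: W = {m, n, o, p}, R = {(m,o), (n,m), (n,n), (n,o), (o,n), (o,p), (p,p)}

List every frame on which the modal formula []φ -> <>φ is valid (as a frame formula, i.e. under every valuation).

The schema corresponds to seriality: forall x exists y Rxy.
A: fails — world u has no successor.
B: fails — world 5 has no successor.
C: fails — world u has no successor.
D: holds.

D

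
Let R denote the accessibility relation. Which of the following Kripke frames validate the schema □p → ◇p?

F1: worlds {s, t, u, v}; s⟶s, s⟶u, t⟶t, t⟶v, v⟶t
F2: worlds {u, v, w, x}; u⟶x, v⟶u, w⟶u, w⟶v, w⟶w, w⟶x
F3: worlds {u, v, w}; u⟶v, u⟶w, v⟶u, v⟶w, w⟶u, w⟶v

F3

Frame correspondent (Sahlqvist): ∀x ∃y Rxy — i.e. seriality.
F1: fails — world u has no successor.
F2: fails — world x has no successor.
F3: ✓.
Valid on: F3.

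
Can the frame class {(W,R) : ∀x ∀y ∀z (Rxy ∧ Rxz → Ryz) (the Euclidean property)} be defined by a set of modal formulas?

Yes — defined by ◇r → □◇r

This is a Sahlqvist condition; the 5 axiom ◇r → □◇r defines it.
Suppose ◇r→□◇r is valid. Take Rxy, Rxz and set V(r)={y}. Then ◇r at x, so □◇r at x, so ◇r at z, so some w with Rzw has r; w=y, i.e. Rzy. By symmetry of the argument, Ryz.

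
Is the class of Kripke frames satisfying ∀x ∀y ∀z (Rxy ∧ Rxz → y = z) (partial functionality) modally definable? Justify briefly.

Definable; ◇r → □r defines it

Yes: it is partial functionality, defined by the CD schema ◇r → □r.
Suppose ◇r→□r is valid. Take Rxy, Rxz and set V(r)={y}. Then ◇r at x, so □r at x, so r at z, i.e. z=y.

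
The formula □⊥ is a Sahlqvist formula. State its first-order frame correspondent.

□⊥ is valid iff no world has any successor (otherwise □⊥ fails at any world with one).

Emptiness of R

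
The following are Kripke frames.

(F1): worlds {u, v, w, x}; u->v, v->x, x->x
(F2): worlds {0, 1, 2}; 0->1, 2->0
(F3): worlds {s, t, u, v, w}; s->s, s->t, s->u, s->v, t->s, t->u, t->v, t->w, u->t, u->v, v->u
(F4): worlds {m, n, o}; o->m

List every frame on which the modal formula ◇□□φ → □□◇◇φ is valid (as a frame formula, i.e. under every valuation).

(F1), (F4)

This is the axiom for a generalized confluence (Geach) condition; its first-order frame correspondent is ∀x ∀y ∀z ((xRy ∧ xR²z) → ∃w (yR²w ∧ zR²w)).
(F1): ✓.
(F2): fails — 2R0, 2R²1 but no w with 0R²w and 1R²w.
(F3): fails — sRs, sR²w but no w* with sR²w* and wR²w*.
(F4): ✓.
Valid on: (F1), (F4).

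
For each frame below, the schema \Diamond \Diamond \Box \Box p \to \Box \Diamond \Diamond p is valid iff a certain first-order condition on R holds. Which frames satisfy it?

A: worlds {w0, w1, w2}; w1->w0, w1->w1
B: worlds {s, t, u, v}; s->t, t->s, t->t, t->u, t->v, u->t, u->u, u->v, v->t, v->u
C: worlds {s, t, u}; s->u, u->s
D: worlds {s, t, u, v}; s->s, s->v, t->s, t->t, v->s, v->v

B, D

The schema corresponds to a generalized confluence (Geach) condition: \forall x \forall y \forall z ((x R^2 y \wedge xRz) \to \exists w (y R^2 w \wedge z R^2 w)).
A: fails — w1R²w0, w1Rw0 but no w with w0R²w and w0R²w.
B: ✓.
C: fails — sR²s, sRu but no w with sR²w and uR²w.
D: ✓.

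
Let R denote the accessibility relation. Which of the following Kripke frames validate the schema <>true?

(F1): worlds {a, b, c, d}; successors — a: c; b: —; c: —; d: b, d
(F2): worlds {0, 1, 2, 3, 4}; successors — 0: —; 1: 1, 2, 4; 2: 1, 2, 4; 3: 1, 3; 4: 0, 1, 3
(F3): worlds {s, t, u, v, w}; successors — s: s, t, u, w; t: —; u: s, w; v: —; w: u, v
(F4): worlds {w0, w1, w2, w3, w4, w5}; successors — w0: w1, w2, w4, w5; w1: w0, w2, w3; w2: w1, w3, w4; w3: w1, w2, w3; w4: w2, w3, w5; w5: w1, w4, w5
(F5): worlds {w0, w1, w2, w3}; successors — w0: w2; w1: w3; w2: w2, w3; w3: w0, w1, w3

The schema corresponds to seriality: forall x exists y Rxy.
(F1): fails — world b has no successor.
(F2): fails — world 0 has no successor.
(F3): fails — world t has no successor.
(F4): condition met.
(F5): condition met.
Valid on: (F4), (F5).

(F4), (F5)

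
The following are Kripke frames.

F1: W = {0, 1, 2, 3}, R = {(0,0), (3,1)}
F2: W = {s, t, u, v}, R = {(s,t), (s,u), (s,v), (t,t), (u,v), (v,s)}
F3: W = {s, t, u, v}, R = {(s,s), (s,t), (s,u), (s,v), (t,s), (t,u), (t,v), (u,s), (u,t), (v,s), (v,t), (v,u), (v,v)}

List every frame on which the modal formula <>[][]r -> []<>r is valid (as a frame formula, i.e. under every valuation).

This is the axiom for a generalized confluence (Geach) condition; its first-order frame correspondent is forall x forall y forall z ((xRy & xRz) -> exists w (y R^2 w & zRw)).
F1: fails — 3R1, 3R1 but no w with 1R²w and 1Rw.
F2: fails — sRt, sRu but no w with tR²w and uRw.
F3: ✓.

F3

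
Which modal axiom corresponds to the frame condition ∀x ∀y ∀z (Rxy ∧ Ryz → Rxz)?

□s → □□s

The condition is transitivity. The 4 schema □s → □□s defines it.
Suppose □s→□□s is valid. Take Rxy, Ryz and set V(s)={w : Rxw}. Then □s at x, so □□s at x, so □s at y, so s at z, i.e. Rxz.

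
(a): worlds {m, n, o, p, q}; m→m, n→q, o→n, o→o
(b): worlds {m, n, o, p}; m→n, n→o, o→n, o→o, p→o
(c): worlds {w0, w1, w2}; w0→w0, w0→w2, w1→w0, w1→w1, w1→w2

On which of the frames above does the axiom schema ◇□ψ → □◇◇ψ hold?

This is the axiom for a generalized confluence (Geach) condition; its first-order frame correspondent is ∀x ∀y ∀z ((xRy ∧ xRz) → ∃w (yRw ∧ zR²w)).
(a): fails — nRq, nRq but no w with qRw and qR²w.
(b): ✓.
(c): fails — w0Rw0, w0Rw2 but no w with w0Rw and w2R²w.
Valid on: (b).

(b)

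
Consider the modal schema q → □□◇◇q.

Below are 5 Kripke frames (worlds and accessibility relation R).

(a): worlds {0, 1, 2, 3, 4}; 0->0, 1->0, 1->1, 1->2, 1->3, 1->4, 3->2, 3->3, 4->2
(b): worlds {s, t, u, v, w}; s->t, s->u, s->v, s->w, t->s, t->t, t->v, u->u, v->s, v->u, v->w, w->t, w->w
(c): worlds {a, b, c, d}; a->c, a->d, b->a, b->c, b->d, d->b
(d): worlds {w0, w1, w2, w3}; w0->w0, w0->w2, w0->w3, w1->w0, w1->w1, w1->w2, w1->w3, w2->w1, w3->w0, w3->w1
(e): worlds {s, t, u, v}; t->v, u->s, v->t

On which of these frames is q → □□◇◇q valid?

(d), (e)

Frame correspondent (Sahlqvist): ∀x ∀z (xR²z → ∃w (x = w ∧ zR²w)) — i.e. a generalized confluence (Geach) condition.
(a): fails — 1R²0 but no w with 1=w and 0R²w.
(b): fails — sR²u but no w* with s=w* and uR²w*.
(c): fails — aR²b but no w with a=w and bR²w.
(d): satisfies the condition.
(e): satisfies the condition.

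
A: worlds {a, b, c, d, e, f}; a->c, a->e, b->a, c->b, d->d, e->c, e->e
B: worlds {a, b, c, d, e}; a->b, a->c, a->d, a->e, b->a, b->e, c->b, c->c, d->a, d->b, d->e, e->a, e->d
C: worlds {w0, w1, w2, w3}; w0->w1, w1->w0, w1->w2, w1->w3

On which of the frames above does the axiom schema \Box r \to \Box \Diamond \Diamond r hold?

B

This is the axiom for a generalized confluence (Geach) condition; its first-order frame correspondent is \forall x \forall z (xRz \to \exists w (xRw \wedge z R^2 w)).
A: fails — aRc but no w with aRw and cR²w.
B: satisfies the condition.
C: fails — w1Rw2 but no w with w1Rw and w2R²w.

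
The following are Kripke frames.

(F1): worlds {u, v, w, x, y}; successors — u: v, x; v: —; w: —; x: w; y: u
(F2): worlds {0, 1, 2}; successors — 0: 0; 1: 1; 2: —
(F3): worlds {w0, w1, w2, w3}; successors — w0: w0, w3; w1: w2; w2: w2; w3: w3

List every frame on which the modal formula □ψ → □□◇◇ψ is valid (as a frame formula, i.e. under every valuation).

(F2), (F3)

Frame correspondent (Sahlqvist): ∀x ∀z (xR²z → ∃w (xRw ∧ zR²w)) — i.e. a generalized confluence (Geach) condition.
(F1): fails — uR²w but no t with uRt and wR²t.
(F2): satisfies the condition.
(F3): satisfies the condition.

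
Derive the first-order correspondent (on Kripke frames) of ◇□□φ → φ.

∀x ∀y (xRy → ∃w (yR²w ∧ x = w))

This is a Sahlqvist (Geach-type) schema ◇^1□^2φ → □^0◇^0φ.
Minimal-valuation argument: fix x; take any y with xR^1y and any z with xR^0z. Set V(φ) to the set of worlds R-reachable from y in exactly 2 steps. Then □^2φ holds at y, so the antecedent holds at x; validity forces ◇^0φ at z, giving a w with zR^0w and yR^2w.
First-order correspondent: ∀x ∀y (xRy → ∃w (yR²w ∧ x = w)).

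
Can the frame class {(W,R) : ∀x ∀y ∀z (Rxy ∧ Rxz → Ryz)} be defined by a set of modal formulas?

Definable; ◇q → □◇q defines it

Yes: it is the Euclidean property, defined by the 5 schema ◇q → □◇q.
Suppose ◇q→□◇q is valid. Take Rxy, Rxz and set V(q)={y}. Then ◇q at x, so □◇q at x, so ◇q at z, so some w with Rzw has q; w=y, i.e. Rzy. By symmetry of the argument, Ryz.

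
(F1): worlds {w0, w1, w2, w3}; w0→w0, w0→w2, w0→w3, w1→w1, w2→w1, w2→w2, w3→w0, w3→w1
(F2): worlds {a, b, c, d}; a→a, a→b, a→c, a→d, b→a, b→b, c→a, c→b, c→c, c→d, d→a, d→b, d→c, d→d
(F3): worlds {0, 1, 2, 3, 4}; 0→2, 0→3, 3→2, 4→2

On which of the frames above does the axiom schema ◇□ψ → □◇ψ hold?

(F2)

This is the axiom for convergence; its first-order frame correspondent is ∀x ∀y ∀z (Rxy ∧ Rxz → ∃w (Ryw ∧ Rzw)).
(F1): fails — Rw3w1 and Rw3w0 but w1 and w0 have no common successor.
(F2): ✓.
(F3): fails — R03 and R02 but 3 and 2 have no common successor.
Valid on: (F2).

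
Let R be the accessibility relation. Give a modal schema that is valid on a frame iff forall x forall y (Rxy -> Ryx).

ψ → □◇ψ

This is symmetry; the standard corresponding axiom is B: ψ → □◇ψ.
Suppose ψ→□◇ψ is valid. Take Rxy and set V(ψ)={x}. Then ψ at x, so □◇ψ at x, so ◇ψ at y, so some z with Ryz has ψ; z=x, i.e. Ryx.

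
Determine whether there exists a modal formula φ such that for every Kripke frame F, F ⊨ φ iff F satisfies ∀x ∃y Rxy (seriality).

This is a Sahlqvist condition; the D axiom □r → ◇r defines it.

Yes, by □r → ◇r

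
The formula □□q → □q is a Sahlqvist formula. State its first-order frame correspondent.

Suppose □□q→□q is valid. Take Rxy and set V(q)={w : xR²w}. Then □□q at x, so □q at x, so q at y, i.e. ∃z(Rxz∧Rzy).

density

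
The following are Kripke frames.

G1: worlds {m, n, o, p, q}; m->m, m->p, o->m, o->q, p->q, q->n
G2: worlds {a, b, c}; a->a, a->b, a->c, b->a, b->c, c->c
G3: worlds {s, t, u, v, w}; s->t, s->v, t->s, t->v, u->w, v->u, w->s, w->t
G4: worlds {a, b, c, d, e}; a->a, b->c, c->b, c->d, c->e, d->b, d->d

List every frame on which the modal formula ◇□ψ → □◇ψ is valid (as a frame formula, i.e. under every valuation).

G2

The schema corresponds to convergence: ∀x ∀y ∀z (Rxy ∧ Rxz → ∃w (Ryw ∧ Rzw)).
G1: fails — Rmm and Rmp but m and p have no common successor.
G2: holds.
G3: fails — Rsv and Rst but v and t have no common successor.
G4: fails — Rcd and Rcb but d and b have no common successor.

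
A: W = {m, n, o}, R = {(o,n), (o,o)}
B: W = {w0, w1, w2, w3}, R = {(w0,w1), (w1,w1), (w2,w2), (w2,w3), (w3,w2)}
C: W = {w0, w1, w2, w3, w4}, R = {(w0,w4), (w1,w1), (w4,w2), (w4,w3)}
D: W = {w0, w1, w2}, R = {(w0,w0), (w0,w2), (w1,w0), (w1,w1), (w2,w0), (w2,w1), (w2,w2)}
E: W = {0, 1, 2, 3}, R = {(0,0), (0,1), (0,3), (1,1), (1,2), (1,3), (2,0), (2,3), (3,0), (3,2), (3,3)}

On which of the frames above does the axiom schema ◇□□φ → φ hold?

D, E

Frame correspondent (Sahlqvist): ∀x ∀y (xRy → ∃w (yR²w ∧ x = w)) — i.e. a generalized confluence (Geach) condition.
A: fails — oRn but no w with nR²w and o=w.
B: fails — w0Rw1 but no w with w1R²w and w0=w.
C: fails — w0Rw4 but no w with w4R²w and w0=w.
D: holds.
E: holds.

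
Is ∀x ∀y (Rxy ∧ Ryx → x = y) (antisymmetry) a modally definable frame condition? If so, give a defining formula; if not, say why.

Not definable by any modal formula

Modal frame validity is preserved under surjective bounded morphisms.
The 4-cycle (worlds w0,w1,w2,w3 with w0→w1→w2→w3→w0) is antisymmetric. Sending even-indexed worlds to s and odd-indexed worlds to t is a surjective bounded morphism onto the two-world frame with s↔t, which is not antisymmetric.
So no modal formula (or set of formulas) defines exactly the antisymmetric frames.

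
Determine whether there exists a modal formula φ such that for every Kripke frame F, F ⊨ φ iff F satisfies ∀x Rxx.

Yes: it is reflexivity, defined by the T schema □p → p.
Suppose □p→p is valid. At any x set V(p)={w : Rxw}. Then □p holds at x, so p holds at x, i.e. Rxx.

Yes — defined by □p → p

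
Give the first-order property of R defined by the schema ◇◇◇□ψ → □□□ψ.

∀x ∀y ∀z ((xR³y ∧ xR³z) → ∃w (yRw ∧ z = w))

This is a Sahlqvist (Geach-type) schema ◇^3□^1ψ → □^3◇^0ψ.
Minimal-valuation argument: fix x; take any y with xR^3y and any z with xR^3z. Set V(ψ) to the set of worlds R-reachable from y in exactly 1 step. Then □^1ψ holds at y, so the antecedent holds at x; validity forces ◇^0ψ at z, giving a w with zR^0w and yR^1w.
First-order correspondent: ∀x ∀y ∀z ((xR³y ∧ xR³z) → ∃w (yRw ∧ z = w)).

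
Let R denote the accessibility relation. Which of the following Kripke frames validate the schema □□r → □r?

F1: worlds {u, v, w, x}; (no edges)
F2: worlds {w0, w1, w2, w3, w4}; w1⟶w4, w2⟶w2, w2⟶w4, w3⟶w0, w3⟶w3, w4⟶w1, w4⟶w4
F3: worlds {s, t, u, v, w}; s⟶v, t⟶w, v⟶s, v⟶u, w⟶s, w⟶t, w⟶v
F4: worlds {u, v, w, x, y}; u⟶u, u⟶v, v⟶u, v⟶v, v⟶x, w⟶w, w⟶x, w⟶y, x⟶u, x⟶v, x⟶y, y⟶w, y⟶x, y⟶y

F1, F2, F4

The schema corresponds to density: ∀x ∀y (Rxy → ∃z (Rxz ∧ Rzy)).
F1: holds.
F2: holds.
F3: fails — Rwt but no z with Rwz and Rzt.
F4: holds.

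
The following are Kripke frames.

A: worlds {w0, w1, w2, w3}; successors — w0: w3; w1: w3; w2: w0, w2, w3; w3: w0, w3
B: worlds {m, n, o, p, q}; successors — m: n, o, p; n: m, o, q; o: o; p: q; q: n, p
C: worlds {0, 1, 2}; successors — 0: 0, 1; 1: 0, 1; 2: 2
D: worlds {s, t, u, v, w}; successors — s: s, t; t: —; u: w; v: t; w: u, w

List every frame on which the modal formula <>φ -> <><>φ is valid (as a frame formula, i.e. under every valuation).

Frame correspondent (Sahlqvist): forall x forall y (xRy -> exists w (y = w & x R^2 w)) — i.e. a generalized confluence (Geach) condition.
A: condition met.
B: fails — mRn but no w with n=w and mR²w.
C: condition met.
D: fails — vRt but no w* with t=w* and vR²w*.
Valid on: A, C.

A, C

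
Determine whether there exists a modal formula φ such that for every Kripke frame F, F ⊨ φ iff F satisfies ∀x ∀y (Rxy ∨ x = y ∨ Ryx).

No

If a class were modally definable it would be closed under disjoint unions (Goldblatt–Thomason).
Take 4 disjoint single-world reflexive frames: each is trivially connected, but their disjoint union has 4 worlds with no edge between distinct components, so it is not connected.
So the class is not modally definable.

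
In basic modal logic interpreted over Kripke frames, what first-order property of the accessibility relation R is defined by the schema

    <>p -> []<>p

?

Suppose ◇p→□◇p is valid. Take Rxy, Rxz and set V(p)={y}. Then ◇p at x, so □◇p at x, so ◇p at z, so some w with Rzw has p; w=y, i.e. Rzy. By symmetry of the argument, Ryz.

the Euclidean property: forall x forall y forall z (Rxy & Rxz -> Ryz)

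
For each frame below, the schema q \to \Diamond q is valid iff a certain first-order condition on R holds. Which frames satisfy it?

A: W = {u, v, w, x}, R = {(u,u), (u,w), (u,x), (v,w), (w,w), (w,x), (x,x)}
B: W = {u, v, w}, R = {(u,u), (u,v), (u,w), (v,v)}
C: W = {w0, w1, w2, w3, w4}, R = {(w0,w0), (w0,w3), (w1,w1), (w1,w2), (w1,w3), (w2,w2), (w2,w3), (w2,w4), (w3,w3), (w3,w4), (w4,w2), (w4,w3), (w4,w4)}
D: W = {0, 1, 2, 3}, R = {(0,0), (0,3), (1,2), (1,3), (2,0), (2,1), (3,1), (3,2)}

C

The schema corresponds to reflexivity: \forall x Rxx.
A: fails — world v does not see itself.
B: fails — world w does not see itself.
C: ✓.
D: fails — world 1 does not see itself.
Valid on: C.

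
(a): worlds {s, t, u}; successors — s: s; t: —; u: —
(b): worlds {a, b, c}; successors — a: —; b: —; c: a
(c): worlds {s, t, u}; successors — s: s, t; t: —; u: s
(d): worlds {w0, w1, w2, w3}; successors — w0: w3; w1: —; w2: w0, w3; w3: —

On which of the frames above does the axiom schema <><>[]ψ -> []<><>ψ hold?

Frame correspondent (Sahlqvist): forall x forall y forall z ((x R^2 y & xRz) -> exists w (yRw & z R^2 w)) — i.e. a generalized confluence (Geach) condition.
(a): ✓.
(b): ✓.
(c): fails — sR²s, sRt but no w with sRw and tR²w.
(d): fails — w2R²w3, w2Rw0 but no w with w3Rw and w0R²w.
Valid on: (a), (b).

(a), (b)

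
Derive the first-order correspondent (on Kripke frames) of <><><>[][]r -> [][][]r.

forall x forall y forall z ((x R^3 y & x R^3 z) -> exists w (y R^2 w & z = w))

This is a Sahlqvist (Geach-type) schema ◇^3□^2r → □^3◇^0r.
First-order correspondent: forall x forall y forall z ((x R^3 y & x R^3 z) -> exists w (y R^2 w & z = w)).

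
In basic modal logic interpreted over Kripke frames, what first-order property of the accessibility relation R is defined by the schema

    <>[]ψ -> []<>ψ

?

Convergence

Suppose ◇□ψ→□◇ψ is valid. Take Rxy, Rxz and set V(ψ)={w : Ryw}. Then □ψ at y so ◇□ψ at x, so □◇ψ at x, so ◇ψ at z, giving w with Rzw and Ryw.
The converse is a direct semantic check.
Frame condition: forall x forall y forall z (Rxy & Rxz -> exists w (Ryw & Rzw)).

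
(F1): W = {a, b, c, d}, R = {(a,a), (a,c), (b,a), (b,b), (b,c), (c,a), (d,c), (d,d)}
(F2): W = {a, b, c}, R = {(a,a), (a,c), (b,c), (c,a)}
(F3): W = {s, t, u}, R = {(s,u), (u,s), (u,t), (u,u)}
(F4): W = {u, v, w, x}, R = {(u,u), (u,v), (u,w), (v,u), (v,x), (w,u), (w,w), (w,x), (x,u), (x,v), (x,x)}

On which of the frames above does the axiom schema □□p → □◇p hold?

(F1), (F2), (F4)

The schema corresponds to a generalized confluence (Geach) condition: ∀x ∀z (xRz → ∃w (xR²w ∧ zRw)).
(F1): condition met.
(F2): condition met.
(F3): fails — uRt but no w with uR²w and tRw.
(F4): condition met.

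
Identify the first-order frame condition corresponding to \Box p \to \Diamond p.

seriality

This is the D axiom.
Its frame correspondent is seriality — \forall x \exists y Rxy.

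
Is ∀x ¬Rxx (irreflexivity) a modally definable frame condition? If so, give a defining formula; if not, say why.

Modal frame validity is preserved under surjective bounded morphisms.
The 5-cycle (worlds a,b,c,d,e with a→b→c→d→e→a) is irreflexive, and the map sending every world to a single reflexive point • is a surjective bounded morphism (forth: every edge maps to (•,•); back: every world has a successor). So any modal formula valid on the 5-cycle is also valid on the reflexive point, which is not irreflexive.
So no modal formula (or set of formulas) defines exactly the irreflexive frames.

Not modally definable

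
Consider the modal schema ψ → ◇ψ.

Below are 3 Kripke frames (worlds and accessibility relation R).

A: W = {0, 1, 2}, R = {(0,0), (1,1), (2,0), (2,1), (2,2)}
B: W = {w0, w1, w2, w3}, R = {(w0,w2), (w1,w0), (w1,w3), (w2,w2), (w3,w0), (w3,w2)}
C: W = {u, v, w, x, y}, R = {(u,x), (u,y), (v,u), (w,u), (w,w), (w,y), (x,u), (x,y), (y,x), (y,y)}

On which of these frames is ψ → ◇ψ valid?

Frame correspondent (Sahlqvist): ∀x Rxx — i.e. reflexivity.
A: satisfies the condition.
B: fails — world w0 does not see itself.
C: fails — world u does not see itself.
Valid on: A.

A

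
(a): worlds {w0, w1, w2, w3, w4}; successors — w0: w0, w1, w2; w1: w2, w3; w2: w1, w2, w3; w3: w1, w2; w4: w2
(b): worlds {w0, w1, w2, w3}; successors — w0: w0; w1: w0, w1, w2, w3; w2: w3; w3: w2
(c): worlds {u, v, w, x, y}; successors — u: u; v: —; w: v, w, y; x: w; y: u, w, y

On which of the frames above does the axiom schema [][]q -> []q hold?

(a), (c)

The schema corresponds to density: forall x forall y (Rxy -> exists z (Rxz & Rzy)).
(a): holds.
(b): fails — Rw3w2 but no z with Rw3z and Rzw2.
(c): holds.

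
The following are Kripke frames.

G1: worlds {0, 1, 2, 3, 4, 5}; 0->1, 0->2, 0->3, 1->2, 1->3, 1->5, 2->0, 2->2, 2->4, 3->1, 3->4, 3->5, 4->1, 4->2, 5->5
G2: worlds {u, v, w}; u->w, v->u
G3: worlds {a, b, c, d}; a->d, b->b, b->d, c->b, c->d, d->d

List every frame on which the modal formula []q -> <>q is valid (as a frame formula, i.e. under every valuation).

This is the axiom for seriality; its first-order frame correspondent is forall x exists y Rxy.
G1: holds.
G2: fails — world w has no successor.
G3: holds.

G1, G3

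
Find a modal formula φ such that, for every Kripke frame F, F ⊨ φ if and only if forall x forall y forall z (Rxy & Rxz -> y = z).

A defining formula is ◇q → □q (the CD axiom).

◇q → □q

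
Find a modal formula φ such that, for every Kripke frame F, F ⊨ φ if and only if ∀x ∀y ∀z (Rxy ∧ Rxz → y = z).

The condition is partial functionality. The CD schema ◇p → □p defines it.
Suppose ◇p→□p is valid. Take Rxy, Rxz and set V(p)={y}. Then ◇p at x, so □p at x, so p at z, i.e. z=y.

◇p → □p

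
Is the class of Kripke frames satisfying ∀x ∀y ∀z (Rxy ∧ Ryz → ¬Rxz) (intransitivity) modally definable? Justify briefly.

Not modally definable

Modal frame validity is preserved under surjective bounded morphisms.
The 7-cycle (worlds 0,1,2,3,4,5,6 with 0→1→2→3→4→5→6→0) is intransitive. Mapping every world to a single reflexive point • is a surjective bounded morphism; the reflexive point is not intransitive (R••∧R•• but R••).
So the class is not modally definable.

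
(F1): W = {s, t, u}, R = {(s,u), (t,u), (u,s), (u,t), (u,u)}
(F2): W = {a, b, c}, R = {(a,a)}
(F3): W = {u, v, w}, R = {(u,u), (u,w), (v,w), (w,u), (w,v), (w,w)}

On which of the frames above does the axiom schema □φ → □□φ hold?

This is the axiom for transitivity; its first-order frame correspondent is ∀x ∀y ∀z (Rxy ∧ Ryz → Rxz).
(F1): fails — Rtu and Rut but not Rtt.
(F2): condition met.
(F3): fails — Ruw and Rwv but not Ruv.
Valid on: (F2).

(F2)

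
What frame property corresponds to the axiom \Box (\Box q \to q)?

Shift-reflexivity

Suppose □(□q→q) is valid. Take Rxy and set V(q)={w : Ryw}. Then at y, □q holds; since □(□q→q) at x, □q→q at y, so q at y, i.e. Ryy.
Conversely, on a frame with shift-reflexivity the schema holds at every world under every valuation.
Frame condition: \forall x \forall y (Rxy \to Ryy).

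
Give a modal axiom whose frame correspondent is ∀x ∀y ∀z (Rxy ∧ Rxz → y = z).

◇p → □p

This is partial functionality; the standard corresponding axiom is CD: ◇p → □p.
Suppose ◇p→□p is valid. Take Rxy, Rxz and set V(p)={y}. Then ◇p at x, so □p at x, so p at z, i.e. z=y.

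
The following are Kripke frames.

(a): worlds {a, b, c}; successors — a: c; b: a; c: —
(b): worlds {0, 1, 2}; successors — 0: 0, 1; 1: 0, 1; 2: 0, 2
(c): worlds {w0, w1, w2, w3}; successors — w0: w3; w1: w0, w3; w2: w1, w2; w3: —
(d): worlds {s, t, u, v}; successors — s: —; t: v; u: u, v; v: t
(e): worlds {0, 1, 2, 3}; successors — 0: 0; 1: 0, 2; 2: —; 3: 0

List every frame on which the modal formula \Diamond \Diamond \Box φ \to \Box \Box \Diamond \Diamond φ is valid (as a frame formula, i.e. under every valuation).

The schema corresponds to a generalized confluence (Geach) condition: \forall x \forall y \forall z ((x R^2 y \wedge x R^2 z) \to \exists w (yRw \wedge z R^2 w)).
(a): fails — bR²c, bR²c but no w with cRw and cR²w.
(b): satisfies the condition.
(c): fails — w1R²w3, w1R²w3 but no w with w3Rw and w3R²w.
(d): fails — tR²t, tR²t but no w with tRw and tR²w.
(e): satisfies the condition.

(b), (e)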